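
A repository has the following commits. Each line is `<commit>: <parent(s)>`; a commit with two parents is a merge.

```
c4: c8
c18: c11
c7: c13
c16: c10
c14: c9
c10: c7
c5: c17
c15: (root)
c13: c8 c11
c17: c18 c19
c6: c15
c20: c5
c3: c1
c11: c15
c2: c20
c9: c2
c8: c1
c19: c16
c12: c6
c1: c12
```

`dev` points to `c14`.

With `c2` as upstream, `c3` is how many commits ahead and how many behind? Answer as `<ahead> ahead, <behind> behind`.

Reachable from c3: {c1, c12, c15, c3, c6}.
Reachable from c2: {c1, c10, c11, c12, c13, c15, c16, c17, c18, c19, c2, c20, c5, c6, c7, c8}.
Only in c3's history (ahead): {c3} — 1.
Only in c2's history (behind): {c10, c11, c13, c16, c17, c18, c19, c2, c20, c5, c7, c8} — 12.

1 ahead, 12 behind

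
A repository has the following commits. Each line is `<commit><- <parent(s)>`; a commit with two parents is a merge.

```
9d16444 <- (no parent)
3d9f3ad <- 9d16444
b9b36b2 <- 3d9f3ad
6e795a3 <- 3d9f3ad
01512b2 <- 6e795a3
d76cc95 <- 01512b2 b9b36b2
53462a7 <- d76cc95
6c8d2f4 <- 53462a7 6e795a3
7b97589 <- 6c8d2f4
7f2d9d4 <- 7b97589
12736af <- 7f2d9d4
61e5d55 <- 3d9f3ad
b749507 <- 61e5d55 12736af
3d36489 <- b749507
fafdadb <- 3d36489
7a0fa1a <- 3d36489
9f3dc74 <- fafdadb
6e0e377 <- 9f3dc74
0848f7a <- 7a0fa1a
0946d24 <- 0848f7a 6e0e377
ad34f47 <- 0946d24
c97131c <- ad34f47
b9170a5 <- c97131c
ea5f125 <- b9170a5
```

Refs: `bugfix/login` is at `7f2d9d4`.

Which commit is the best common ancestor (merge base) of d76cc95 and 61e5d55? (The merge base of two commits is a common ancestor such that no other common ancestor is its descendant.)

3d9f3ad

Ancestors of d76cc95: {01512b2, 3d9f3ad, 6e795a3, 9d16444, b9b36b2, d76cc95}.
Ancestors of 61e5d55: {3d9f3ad, 61e5d55, 9d16444}.
Common ancestors: {3d9f3ad, 9d16444}.
Among these, 3d9f3ad is not an ancestor of any other common ancestor — it is the merge base.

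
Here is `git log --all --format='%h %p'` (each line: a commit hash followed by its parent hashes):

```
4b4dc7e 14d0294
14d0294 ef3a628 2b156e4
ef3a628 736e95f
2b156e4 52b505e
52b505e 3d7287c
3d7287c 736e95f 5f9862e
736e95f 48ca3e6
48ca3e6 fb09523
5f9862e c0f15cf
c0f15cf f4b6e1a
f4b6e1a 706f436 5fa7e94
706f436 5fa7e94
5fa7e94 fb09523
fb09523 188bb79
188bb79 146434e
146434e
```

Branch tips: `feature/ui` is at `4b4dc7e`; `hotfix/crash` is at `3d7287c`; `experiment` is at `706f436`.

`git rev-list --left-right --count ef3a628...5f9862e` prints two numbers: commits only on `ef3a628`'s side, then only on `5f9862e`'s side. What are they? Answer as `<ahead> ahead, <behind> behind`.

Reachable from ef3a628: {146434e, 188bb79, 48ca3e6, 736e95f, ef3a628, fb09523}.
Reachable from 5f9862e: {146434e, 188bb79, 5f9862e, 5fa7e94, 706f436, c0f15cf, f4b6e1a, fb09523}.
Only in ef3a628's history (ahead): {48ca3e6, 736e95f, ef3a628} — 3.
Only in 5f9862e's history (behind): {5f9862e, 5fa7e94, 706f436, c0f15cf, f4b6e1a} — 5.

3 ahead, 5 behind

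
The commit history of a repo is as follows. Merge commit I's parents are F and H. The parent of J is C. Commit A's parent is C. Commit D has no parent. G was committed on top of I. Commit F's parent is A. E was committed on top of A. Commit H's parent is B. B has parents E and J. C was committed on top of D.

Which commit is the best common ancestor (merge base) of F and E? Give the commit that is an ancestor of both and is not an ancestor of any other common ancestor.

A

Ancestors of F: {A, C, D, F}.
Ancestors of E: {A, C, D, E}.
Common ancestors: {A, C, D}.
Among these, A is not an ancestor of any other common ancestor — it is the merge base.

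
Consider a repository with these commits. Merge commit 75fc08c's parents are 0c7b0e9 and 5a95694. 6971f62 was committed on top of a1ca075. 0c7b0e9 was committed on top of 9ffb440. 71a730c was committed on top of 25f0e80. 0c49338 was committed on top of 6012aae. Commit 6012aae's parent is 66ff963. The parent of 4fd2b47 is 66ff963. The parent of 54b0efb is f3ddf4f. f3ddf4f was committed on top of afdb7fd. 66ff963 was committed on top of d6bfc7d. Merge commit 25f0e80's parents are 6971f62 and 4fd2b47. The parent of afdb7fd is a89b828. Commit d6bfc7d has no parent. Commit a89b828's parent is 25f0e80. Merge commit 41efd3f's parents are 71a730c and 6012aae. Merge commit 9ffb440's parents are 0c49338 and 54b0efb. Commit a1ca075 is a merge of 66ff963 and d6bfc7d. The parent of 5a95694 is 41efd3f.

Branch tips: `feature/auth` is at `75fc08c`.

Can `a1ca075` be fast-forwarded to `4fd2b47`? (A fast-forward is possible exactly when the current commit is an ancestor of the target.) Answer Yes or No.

No

A fast-forward from a1ca075 to 4fd2b47 is possible iff a1ca075 is an ancestor of 4fd2b47.
Ancestors of 4fd2b47: {4fd2b47, 66ff963, d6bfc7d}.
a1ca075 is not among them, so fast-forward is not possible.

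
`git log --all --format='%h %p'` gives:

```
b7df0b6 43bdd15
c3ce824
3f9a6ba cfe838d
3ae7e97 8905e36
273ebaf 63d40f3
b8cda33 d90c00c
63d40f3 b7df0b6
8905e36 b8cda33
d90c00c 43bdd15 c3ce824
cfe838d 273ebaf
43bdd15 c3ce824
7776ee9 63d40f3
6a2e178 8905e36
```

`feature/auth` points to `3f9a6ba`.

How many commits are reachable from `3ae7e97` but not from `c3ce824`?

5

Reachable from 3ae7e97: {3ae7e97, 43bdd15, 8905e36, b8cda33, c3ce824, d90c00c}.
Reachable from c3ce824: {c3ce824}.
In 3ae7e97's history but not c3ce824's: {3ae7e97, 43bdd15, 8905e36, b8cda33, d90c00c} — 5 commits.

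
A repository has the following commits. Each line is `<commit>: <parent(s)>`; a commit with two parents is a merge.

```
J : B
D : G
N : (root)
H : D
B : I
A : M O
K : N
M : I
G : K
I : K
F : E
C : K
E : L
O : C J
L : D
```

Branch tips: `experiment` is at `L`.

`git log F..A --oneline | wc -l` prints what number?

Reachable from A: {A, B, C, I, J, K, M, N, O}.
Reachable from F: {D, E, F, G, K, L, N}.
In A's history but not F's: {A, B, C, I, J, M, O} — 7 commits.

7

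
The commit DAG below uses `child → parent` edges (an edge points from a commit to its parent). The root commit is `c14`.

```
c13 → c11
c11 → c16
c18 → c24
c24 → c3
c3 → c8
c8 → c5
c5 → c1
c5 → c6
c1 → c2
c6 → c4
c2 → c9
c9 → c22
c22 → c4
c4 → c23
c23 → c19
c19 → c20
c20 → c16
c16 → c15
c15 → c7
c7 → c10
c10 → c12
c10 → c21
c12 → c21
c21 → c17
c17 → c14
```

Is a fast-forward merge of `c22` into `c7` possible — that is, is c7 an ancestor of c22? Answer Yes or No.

A fast-forward from c7 to c22 is possible iff c7 is an ancestor of c22.
Ancestors of c22: {c10, c12, c14, c15, c16, c17, c19, c20, c21, c22, c23, c4, c7}.
c7 is among them, so fast-forward is possible.

Yes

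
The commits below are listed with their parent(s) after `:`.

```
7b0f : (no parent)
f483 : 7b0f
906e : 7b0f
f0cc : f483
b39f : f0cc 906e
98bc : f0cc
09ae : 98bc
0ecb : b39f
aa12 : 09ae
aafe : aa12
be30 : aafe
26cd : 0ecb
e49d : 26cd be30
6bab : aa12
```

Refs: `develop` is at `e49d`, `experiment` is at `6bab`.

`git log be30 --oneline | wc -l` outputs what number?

8

Walking parent pointers from be30: reachable set = {09ae, 7b0f, 98bc, aa12, aafe, be30, f0cc, f483}.
That is 8 commits.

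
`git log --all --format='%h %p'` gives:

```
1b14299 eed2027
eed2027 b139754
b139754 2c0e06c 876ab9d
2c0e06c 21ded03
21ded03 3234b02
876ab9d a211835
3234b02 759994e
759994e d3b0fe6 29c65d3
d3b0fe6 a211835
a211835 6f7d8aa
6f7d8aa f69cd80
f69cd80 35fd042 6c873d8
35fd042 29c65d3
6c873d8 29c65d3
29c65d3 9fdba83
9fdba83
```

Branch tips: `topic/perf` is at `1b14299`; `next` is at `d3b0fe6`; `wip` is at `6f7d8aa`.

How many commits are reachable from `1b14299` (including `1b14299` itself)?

16

Walking parent pointers from 1b14299: reachable set = {1b14299, 21ded03, 29c65d3, 2c0e06c, 3234b02, 35fd042, 6c873d8, 6f7d8aa, 759994e, 876ab9d, 9fdba83, a211835, b139754, d3b0fe6, eed2027, f69cd80}.
That is 16 commits.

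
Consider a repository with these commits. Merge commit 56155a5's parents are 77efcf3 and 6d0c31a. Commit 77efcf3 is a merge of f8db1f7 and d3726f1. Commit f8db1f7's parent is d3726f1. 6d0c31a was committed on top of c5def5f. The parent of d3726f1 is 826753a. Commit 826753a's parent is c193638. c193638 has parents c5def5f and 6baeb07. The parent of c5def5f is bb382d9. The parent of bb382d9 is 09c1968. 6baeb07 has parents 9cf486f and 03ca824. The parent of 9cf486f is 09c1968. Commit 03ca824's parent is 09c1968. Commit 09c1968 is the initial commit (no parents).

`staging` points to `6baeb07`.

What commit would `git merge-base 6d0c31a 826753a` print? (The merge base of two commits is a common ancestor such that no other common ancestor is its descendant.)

c5def5f

Ancestors of 6d0c31a: {09c1968, 6d0c31a, bb382d9, c5def5f}.
Ancestors of 826753a: {03ca824, 09c1968, 6baeb07, 826753a, 9cf486f, bb382d9, c193638, c5def5f}.
Common ancestors: {09c1968, bb382d9, c5def5f}.
Among these, c5def5f is not an ancestor of any other common ancestor — it is the merge base.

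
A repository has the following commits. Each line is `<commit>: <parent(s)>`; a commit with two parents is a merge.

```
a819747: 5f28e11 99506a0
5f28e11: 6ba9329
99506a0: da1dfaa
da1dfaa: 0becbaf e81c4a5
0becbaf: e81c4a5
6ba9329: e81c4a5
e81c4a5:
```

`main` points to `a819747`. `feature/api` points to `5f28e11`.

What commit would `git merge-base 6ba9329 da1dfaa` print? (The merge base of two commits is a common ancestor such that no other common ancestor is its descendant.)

Ancestors of 6ba9329: {6ba9329, e81c4a5}.
Ancestors of da1dfaa: {0becbaf, da1dfaa, e81c4a5}.
Common ancestors: {e81c4a5}.
The only common ancestor is e81c4a5, so it is the merge base.

e81c4a5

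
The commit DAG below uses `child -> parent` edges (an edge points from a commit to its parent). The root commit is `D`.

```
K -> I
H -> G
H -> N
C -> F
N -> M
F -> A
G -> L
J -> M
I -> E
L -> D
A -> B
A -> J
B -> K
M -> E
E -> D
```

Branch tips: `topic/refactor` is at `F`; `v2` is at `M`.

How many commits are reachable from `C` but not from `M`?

7

Reachable from C: {A, B, C, D, E, F, I, J, K, M}.
Reachable from M: {D, E, M}.
In C's history but not M's: {A, B, C, F, I, J, K} — 7 commits.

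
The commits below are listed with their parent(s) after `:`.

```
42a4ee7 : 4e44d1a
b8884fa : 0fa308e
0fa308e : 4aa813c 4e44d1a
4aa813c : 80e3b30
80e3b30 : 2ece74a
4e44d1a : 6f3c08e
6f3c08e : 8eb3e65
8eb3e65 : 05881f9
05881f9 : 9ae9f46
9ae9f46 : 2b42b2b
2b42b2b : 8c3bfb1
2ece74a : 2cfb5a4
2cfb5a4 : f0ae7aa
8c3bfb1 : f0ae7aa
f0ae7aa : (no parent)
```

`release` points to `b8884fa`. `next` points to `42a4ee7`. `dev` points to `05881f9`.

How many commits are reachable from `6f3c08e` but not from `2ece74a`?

6

Reachable from 6f3c08e: {05881f9, 2b42b2b, 6f3c08e, 8c3bfb1, 8eb3e65, 9ae9f46, f0ae7aa}.
Reachable from 2ece74a: {2cfb5a4, 2ece74a, f0ae7aa}.
In 6f3c08e's history but not 2ece74a's: {05881f9, 2b42b2b, 6f3c08e, 8c3bfb1, 8eb3e65, 9ae9f46} — 6 commits.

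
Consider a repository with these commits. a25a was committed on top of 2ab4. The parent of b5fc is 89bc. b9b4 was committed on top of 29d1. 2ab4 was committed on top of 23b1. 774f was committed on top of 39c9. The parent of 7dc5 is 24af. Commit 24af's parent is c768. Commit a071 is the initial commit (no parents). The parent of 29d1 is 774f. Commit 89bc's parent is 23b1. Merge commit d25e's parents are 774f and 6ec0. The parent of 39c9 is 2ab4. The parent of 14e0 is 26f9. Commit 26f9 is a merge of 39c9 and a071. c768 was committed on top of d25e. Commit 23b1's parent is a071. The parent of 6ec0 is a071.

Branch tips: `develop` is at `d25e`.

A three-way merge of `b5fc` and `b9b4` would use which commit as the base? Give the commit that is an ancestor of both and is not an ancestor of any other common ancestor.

23b1

Ancestors of b5fc: {23b1, 89bc, a071, b5fc}.
Ancestors of b9b4: {23b1, 29d1, 2ab4, 39c9, 774f, a071, b9b4}.
Common ancestors: {23b1, a071}.
Among these, 23b1 is not an ancestor of any other common ancestor — it is the merge base.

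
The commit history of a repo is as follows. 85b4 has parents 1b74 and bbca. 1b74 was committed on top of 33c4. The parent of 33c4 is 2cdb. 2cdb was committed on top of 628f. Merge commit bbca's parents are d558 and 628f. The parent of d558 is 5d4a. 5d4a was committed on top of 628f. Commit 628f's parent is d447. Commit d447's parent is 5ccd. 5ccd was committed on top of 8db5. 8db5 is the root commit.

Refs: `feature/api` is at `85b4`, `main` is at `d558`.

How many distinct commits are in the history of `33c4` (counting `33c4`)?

6

Walking parent pointers from 33c4: reachable set = {2cdb, 33c4, 5ccd, 628f, 8db5, d447}.
That is 6 commits.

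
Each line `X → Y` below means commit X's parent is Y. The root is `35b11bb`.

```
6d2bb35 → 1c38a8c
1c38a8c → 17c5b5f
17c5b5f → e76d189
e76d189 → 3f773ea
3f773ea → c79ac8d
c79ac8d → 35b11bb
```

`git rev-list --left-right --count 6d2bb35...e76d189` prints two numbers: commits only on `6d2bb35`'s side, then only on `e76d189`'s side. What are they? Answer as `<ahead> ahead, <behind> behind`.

3 ahead, 0 behind

Reachable from 6d2bb35: {17c5b5f, 1c38a8c, 35b11bb, 3f773ea, 6d2bb35, c79ac8d, e76d189}.
Reachable from e76d189: {35b11bb, 3f773ea, c79ac8d, e76d189}.
Only in 6d2bb35's history (ahead): {17c5b5f, 1c38a8c, 6d2bb35} — 3.
Only in e76d189's history (behind): {} — 0.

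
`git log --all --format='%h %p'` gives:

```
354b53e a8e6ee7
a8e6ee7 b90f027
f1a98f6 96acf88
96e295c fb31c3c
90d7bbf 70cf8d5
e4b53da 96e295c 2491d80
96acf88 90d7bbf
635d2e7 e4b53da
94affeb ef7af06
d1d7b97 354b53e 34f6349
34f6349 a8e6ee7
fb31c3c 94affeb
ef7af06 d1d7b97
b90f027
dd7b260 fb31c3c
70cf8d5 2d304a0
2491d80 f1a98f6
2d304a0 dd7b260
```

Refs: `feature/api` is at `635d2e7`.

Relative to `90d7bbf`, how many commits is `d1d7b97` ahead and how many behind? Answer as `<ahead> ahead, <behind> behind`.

Reachable from d1d7b97: {34f6349, 354b53e, a8e6ee7, b90f027, d1d7b97}.
Reachable from 90d7bbf: {2d304a0, 34f6349, 354b53e, 70cf8d5, 90d7bbf, 94affeb, a8e6ee7, b90f027, d1d7b97, dd7b260, ef7af06, fb31c3c}.
Only in d1d7b97's history (ahead): {} — 0.
Only in 90d7bbf's history (behind): {2d304a0, 70cf8d5, 90d7bbf, 94affeb, dd7b260, ef7af06, fb31c3c} — 7.

0 ahead, 7 behind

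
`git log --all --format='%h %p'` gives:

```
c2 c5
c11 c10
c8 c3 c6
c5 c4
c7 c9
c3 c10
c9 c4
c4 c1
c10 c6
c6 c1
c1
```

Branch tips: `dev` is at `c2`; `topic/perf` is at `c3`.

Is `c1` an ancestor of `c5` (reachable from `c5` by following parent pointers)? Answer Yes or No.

Yes

Ancestors of c5 (commits reachable by following parents): {c1, c4, c5}.
c1 is in that set, so it is an ancestor of c5.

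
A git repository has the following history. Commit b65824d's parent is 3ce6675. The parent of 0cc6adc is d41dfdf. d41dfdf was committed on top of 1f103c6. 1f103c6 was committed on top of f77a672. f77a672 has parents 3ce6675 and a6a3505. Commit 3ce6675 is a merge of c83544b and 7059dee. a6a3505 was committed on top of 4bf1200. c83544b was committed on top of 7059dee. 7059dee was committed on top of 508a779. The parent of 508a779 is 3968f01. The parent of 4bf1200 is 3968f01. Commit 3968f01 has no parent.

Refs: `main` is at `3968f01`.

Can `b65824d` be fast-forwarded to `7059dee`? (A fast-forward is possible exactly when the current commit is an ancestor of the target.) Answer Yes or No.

No

A fast-forward from b65824d to 7059dee is possible iff b65824d is an ancestor of 7059dee.
Ancestors of 7059dee: {3968f01, 508a779, 7059dee}.
b65824d is not among them, so fast-forward is not possible.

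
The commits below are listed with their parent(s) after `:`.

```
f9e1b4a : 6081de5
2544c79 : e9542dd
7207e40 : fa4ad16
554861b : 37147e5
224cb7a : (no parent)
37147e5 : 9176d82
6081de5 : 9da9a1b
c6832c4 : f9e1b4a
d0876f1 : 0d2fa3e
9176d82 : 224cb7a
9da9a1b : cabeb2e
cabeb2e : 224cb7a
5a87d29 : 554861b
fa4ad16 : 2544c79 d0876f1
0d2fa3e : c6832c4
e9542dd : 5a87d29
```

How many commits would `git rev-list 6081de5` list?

Walking parent pointers from 6081de5: reachable set = {224cb7a, 6081de5, 9da9a1b, cabeb2e}.
That is 4 commits.

4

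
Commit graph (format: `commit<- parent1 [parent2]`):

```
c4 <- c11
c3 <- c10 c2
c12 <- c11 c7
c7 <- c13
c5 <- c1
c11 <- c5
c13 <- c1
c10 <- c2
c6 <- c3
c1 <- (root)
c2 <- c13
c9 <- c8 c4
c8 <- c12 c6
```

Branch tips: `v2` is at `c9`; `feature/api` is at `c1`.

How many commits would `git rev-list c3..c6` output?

1

Reachable from c6: {c1, c10, c13, c2, c3, c6}.
Reachable from c3: {c1, c10, c13, c2, c3}.
In c6's history but not c3's: {c6} — 1 commit.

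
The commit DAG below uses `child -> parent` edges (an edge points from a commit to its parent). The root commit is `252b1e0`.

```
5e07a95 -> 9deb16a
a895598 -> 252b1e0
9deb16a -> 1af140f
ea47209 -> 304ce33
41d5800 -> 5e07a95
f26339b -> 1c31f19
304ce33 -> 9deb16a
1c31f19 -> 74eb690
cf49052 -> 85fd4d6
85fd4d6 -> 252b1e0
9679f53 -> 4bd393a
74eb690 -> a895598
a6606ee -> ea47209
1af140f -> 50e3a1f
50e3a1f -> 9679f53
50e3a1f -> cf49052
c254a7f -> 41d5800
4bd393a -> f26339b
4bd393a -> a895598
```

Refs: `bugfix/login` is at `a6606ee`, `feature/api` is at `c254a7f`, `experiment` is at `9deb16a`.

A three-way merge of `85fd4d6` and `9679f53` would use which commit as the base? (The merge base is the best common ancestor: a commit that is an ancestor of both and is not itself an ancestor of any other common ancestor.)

Ancestors of 85fd4d6: {252b1e0, 85fd4d6}.
Ancestors of 9679f53: {1c31f19, 252b1e0, 4bd393a, 74eb690, 9679f53, a895598, f26339b}.
Common ancestors: {252b1e0}.
The only common ancestor is 252b1e0, so it is the merge base.

252b1e0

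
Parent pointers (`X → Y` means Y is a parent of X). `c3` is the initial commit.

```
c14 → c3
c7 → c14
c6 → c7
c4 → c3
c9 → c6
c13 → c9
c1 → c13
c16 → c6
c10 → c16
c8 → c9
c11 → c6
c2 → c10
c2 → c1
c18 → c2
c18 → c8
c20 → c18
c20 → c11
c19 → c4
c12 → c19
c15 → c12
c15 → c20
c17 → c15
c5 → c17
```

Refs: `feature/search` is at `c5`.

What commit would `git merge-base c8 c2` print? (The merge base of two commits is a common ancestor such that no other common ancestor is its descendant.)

Ancestors of c8: {c14, c3, c6, c7, c8, c9}.
Ancestors of c2: {c1, c10, c13, c14, c16, c2, c3, c6, c7, c9}.
Common ancestors: {c14, c3, c6, c7, c9}.
Among these, c9 is not an ancestor of any other common ancestor — it is the merge base.

c9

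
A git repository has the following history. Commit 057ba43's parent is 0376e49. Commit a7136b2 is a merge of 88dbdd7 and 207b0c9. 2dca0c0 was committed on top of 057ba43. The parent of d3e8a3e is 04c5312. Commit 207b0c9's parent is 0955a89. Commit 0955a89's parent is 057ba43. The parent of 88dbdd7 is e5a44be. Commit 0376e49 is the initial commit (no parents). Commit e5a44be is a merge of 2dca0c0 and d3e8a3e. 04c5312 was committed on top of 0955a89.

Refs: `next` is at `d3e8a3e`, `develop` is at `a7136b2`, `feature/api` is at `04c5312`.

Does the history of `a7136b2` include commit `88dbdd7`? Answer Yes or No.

Yes

Ancestors of a7136b2 (commits reachable by following parents): {0376e49, 04c5312, 057ba43, 0955a89, 207b0c9, 2dca0c0, 88dbdd7, a7136b2, d3e8a3e, e5a44be}.
88dbdd7 is in that set, so it is an ancestor of a7136b2.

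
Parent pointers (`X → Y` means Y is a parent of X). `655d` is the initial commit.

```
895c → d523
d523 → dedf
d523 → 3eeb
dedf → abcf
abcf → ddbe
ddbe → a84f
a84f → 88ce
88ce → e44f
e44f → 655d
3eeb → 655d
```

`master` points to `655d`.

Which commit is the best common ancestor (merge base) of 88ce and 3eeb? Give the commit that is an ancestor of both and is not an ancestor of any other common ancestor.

Ancestors of 88ce: {655d, 88ce, e44f}.
Ancestors of 3eeb: {3eeb, 655d}.
Common ancestors: {655d}.
The only common ancestor is 655d, so it is the merge base.

655d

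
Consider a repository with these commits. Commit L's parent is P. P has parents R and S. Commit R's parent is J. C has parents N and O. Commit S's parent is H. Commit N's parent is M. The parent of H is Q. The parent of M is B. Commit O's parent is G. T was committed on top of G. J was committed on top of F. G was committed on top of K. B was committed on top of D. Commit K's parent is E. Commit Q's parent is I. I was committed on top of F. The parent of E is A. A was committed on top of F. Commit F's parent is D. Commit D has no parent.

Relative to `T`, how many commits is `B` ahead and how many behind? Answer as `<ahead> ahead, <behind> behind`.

1 ahead, 6 behind

Reachable from B: {B, D}.
Reachable from T: {A, D, E, F, G, K, T}.
Only in B's history (ahead): {B} — 1.
Only in T's history (behind): {A, E, F, G, K, T} — 6.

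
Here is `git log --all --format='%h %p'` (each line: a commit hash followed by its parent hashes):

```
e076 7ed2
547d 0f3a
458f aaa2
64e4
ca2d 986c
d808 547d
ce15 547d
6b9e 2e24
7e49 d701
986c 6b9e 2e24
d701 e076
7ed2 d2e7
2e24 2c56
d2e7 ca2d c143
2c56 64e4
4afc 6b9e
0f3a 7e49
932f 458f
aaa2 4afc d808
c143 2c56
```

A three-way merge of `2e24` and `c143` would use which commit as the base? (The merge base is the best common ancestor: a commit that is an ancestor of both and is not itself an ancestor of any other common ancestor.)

2c56

Ancestors of 2e24: {2c56, 2e24, 64e4}.
Ancestors of c143: {2c56, 64e4, c143}.
Common ancestors: {2c56, 64e4}.
Among these, 2c56 is not an ancestor of any other common ancestor — it is the merge base.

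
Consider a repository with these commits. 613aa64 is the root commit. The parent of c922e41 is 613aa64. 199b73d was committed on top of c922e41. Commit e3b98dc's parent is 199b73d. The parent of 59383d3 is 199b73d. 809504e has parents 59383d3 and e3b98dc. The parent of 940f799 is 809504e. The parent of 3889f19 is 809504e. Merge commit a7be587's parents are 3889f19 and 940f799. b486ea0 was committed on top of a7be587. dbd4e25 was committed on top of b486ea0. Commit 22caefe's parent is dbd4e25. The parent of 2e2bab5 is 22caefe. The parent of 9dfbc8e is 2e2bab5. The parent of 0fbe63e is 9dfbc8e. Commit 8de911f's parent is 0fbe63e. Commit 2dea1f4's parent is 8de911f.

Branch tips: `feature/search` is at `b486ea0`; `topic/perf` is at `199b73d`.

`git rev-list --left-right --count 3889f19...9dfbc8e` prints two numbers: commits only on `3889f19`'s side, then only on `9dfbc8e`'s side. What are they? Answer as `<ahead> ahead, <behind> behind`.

0 ahead, 7 behind

Reachable from 3889f19: {199b73d, 3889f19, 59383d3, 613aa64, 809504e, c922e41, e3b98dc}.
Reachable from 9dfbc8e: {199b73d, 22caefe, 2e2bab5, 3889f19, 59383d3, 613aa64, 809504e, 940f799, 9dfbc8e, a7be587, b486ea0, c922e41, dbd4e25, e3b98dc}.
Only in 3889f19's history (ahead): {} — 0.
Only in 9dfbc8e's history (behind): {22caefe, 2e2bab5, 940f799, 9dfbc8e, a7be587, b486ea0, dbd4e25} — 7.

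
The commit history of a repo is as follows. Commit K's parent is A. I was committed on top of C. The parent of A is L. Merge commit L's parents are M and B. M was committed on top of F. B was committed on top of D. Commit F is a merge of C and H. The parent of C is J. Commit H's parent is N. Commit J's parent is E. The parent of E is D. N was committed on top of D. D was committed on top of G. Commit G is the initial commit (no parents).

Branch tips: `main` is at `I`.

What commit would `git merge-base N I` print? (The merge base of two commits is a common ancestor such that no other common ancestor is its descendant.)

Ancestors of N: {D, G, N}.
Ancestors of I: {C, D, E, G, I, J}.
Common ancestors: {D, G}.
Among these, D is not an ancestor of any other common ancestor — it is the merge base.

D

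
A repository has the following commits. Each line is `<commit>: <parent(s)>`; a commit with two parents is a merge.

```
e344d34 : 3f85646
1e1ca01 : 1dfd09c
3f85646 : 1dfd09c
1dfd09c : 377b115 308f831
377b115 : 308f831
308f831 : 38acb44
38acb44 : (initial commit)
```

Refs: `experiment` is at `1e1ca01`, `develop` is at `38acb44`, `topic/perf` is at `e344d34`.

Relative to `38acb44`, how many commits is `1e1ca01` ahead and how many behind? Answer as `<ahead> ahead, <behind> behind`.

4 ahead, 0 behind

Reachable from 1e1ca01: {1dfd09c, 1e1ca01, 308f831, 377b115, 38acb44}.
Reachable from 38acb44: {38acb44}.
Only in 1e1ca01's history (ahead): {1dfd09c, 1e1ca01, 308f831, 377b115} — 4.
Only in 38acb44's history (behind): {} — 0.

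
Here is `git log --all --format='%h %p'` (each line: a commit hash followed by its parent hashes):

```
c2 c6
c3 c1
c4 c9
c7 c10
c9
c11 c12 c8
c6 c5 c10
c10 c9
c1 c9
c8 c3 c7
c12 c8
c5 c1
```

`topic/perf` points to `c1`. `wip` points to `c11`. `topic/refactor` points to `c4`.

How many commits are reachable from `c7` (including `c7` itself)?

Walking parent pointers from c7: reachable set = {c10, c7, c9}.
That is 3 commits.

3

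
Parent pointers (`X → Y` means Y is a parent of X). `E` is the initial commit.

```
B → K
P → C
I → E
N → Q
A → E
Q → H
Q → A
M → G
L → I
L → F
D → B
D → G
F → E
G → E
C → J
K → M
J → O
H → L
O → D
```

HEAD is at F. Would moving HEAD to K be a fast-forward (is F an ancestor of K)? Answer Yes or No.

A fast-forward from F to K is possible iff F is an ancestor of K.
Ancestors of K: {E, G, K, M}.
F is not among them, so fast-forward is not possible.

No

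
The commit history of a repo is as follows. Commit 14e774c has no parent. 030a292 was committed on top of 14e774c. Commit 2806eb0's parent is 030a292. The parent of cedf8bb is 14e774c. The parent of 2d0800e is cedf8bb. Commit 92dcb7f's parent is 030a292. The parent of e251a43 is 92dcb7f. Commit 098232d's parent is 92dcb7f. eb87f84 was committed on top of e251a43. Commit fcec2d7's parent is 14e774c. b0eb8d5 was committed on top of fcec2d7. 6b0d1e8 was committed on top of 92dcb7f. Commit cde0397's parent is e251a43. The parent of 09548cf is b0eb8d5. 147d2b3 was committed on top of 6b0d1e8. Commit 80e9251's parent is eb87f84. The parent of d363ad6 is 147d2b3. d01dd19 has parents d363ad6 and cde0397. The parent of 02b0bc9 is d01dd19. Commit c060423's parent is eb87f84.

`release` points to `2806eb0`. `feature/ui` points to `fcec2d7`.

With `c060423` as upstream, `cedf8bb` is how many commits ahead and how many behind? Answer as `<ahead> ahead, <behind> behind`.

Reachable from cedf8bb: {14e774c, cedf8bb}.
Reachable from c060423: {030a292, 14e774c, 92dcb7f, c060423, e251a43, eb87f84}.
Only in cedf8bb's history (ahead): {cedf8bb} — 1.
Only in c060423's history (behind): {030a292, 92dcb7f, c060423, e251a43, eb87f84} — 5.

1 ahead, 5 behind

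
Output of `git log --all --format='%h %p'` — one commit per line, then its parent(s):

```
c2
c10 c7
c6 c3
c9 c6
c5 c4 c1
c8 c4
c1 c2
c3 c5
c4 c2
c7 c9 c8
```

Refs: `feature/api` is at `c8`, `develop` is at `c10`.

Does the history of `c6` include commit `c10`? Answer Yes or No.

Ancestors of c6: {c1, c2, c3, c4, c5, c6}.
c10 is not in that set, so it is not an ancestor of c6.

No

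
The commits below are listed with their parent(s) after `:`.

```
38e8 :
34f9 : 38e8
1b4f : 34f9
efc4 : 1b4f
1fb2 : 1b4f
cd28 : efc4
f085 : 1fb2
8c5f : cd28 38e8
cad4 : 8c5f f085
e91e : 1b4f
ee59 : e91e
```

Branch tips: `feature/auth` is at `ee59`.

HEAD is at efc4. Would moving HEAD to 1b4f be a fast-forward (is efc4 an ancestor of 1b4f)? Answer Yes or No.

No

A fast-forward from efc4 to 1b4f is possible iff efc4 is an ancestor of 1b4f.
Ancestors of 1b4f: {1b4f, 34f9, 38e8}.
efc4 is not among them, so fast-forward is not possible.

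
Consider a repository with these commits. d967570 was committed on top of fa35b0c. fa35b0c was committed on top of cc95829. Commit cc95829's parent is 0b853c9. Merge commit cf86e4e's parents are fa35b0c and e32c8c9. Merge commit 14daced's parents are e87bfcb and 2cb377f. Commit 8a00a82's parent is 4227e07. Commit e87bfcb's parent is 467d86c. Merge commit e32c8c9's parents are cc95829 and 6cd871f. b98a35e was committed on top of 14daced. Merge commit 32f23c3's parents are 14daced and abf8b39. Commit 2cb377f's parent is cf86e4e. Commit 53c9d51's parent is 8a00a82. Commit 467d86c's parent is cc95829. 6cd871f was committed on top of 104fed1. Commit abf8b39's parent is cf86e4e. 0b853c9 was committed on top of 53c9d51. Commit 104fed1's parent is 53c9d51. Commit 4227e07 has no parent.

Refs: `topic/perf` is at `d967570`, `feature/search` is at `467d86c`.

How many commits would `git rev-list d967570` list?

Walking parent pointers from d967570: reachable set = {0b853c9, 4227e07, 53c9d51, 8a00a82, cc95829, d967570, fa35b0c}.
That is 7 commits.

7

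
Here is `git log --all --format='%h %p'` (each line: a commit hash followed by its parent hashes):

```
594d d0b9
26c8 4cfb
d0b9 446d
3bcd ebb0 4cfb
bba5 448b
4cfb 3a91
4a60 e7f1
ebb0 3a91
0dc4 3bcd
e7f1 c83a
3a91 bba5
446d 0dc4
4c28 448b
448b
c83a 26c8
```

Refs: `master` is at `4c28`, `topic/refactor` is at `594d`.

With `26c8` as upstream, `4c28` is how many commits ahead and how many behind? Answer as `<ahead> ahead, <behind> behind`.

1 ahead, 4 behind

Reachable from 4c28: {448b, 4c28}.
Reachable from 26c8: {26c8, 3a91, 448b, 4cfb, bba5}.
Only in 4c28's history (ahead): {4c28} — 1.
Only in 26c8's history (behind): {26c8, 3a91, 4cfb, bba5} — 4.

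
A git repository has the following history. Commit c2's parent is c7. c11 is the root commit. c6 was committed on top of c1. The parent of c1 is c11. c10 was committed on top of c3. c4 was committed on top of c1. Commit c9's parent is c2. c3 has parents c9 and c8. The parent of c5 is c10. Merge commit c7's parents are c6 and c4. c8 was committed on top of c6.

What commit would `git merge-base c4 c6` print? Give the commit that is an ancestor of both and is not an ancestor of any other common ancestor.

c1

Ancestors of c4: {c1, c11, c4}.
Ancestors of c6: {c1, c11, c6}.
Common ancestors: {c1, c11}.
Among these, c1 is not an ancestor of any other common ancestor — it is the merge base.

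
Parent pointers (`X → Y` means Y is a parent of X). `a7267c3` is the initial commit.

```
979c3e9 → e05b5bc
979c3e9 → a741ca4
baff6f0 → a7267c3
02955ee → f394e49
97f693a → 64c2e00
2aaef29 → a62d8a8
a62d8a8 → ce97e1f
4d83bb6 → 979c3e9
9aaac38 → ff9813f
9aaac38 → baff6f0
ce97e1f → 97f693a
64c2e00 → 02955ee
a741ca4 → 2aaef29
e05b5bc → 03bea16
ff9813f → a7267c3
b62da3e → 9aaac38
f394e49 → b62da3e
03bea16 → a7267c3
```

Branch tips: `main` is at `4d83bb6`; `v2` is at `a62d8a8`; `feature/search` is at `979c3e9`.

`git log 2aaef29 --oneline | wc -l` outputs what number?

12

Walking parent pointers from 2aaef29: reachable set = {02955ee, 2aaef29, 64c2e00, 97f693a, 9aaac38, a62d8a8, a7267c3, b62da3e, baff6f0, ce97e1f, f394e49, ff9813f}.
That is 12 commits.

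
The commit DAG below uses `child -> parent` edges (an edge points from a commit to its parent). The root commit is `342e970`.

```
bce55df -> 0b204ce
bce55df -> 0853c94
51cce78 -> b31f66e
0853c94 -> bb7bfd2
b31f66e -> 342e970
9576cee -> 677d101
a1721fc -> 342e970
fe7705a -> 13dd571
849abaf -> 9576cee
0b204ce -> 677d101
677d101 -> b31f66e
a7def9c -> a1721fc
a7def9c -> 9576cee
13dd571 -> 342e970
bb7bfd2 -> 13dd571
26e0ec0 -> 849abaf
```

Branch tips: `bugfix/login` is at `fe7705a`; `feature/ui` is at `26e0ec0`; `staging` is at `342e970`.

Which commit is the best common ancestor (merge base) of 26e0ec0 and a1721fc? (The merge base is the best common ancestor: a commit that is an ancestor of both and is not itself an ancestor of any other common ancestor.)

Ancestors of 26e0ec0: {26e0ec0, 342e970, 677d101, 849abaf, 9576cee, b31f66e}.
Ancestors of a1721fc: {342e970, a1721fc}.
Common ancestors: {342e970}.
The only common ancestor is 342e970, so it is the merge base.

342e970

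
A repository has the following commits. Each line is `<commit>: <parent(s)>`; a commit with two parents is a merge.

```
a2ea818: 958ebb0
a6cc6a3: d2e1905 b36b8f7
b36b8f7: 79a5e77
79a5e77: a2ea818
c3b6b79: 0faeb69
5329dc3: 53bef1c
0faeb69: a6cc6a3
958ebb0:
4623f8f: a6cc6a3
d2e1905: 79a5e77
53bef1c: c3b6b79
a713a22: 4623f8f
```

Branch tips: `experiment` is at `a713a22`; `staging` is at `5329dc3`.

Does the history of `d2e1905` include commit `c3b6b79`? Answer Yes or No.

No

Ancestors of d2e1905: {79a5e77, 958ebb0, a2ea818, d2e1905}.
c3b6b79 is not in that set, so it is not an ancestor of d2e1905.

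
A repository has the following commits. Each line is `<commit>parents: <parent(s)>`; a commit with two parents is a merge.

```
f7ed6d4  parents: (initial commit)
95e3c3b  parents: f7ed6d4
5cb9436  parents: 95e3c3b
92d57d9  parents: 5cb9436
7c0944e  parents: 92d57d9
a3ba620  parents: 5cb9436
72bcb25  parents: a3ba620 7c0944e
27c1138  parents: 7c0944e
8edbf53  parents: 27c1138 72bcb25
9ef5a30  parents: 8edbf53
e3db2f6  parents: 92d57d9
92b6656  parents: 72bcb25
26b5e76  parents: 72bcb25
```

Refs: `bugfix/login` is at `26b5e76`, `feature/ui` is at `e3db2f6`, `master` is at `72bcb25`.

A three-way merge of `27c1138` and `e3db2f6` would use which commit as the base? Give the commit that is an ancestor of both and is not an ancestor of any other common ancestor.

92d57d9

Ancestors of 27c1138: {27c1138, 5cb9436, 7c0944e, 92d57d9, 95e3c3b, f7ed6d4}.
Ancestors of e3db2f6: {5cb9436, 92d57d9, 95e3c3b, e3db2f6, f7ed6d4}.
Common ancestors: {5cb9436, 92d57d9, 95e3c3b, f7ed6d4}.
Among these, 92d57d9 is not an ancestor of any other common ancestor — it is the merge base.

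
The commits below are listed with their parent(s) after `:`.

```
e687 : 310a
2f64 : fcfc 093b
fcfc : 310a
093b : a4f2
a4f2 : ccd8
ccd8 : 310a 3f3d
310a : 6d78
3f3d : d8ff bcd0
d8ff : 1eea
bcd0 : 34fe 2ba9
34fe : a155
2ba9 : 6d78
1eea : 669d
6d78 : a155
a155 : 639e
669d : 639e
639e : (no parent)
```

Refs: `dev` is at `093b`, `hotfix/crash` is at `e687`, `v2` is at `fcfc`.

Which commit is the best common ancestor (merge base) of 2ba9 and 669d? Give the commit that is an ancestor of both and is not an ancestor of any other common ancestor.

Ancestors of 2ba9: {2ba9, 639e, 6d78, a155}.
Ancestors of 669d: {639e, 669d}.
Common ancestors: {639e}.
The only common ancestor is 639e, so it is the merge base.

639e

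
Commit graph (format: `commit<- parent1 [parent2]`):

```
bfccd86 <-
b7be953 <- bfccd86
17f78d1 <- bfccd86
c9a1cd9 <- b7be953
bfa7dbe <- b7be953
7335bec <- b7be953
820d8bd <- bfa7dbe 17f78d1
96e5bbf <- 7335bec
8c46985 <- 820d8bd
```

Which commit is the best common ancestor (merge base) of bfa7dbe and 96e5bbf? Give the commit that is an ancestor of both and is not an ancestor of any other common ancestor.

Ancestors of bfa7dbe: {b7be953, bfa7dbe, bfccd86}.
Ancestors of 96e5bbf: {7335bec, 96e5bbf, b7be953, bfccd86}.
Common ancestors: {b7be953, bfccd86}.
Among these, b7be953 is not an ancestor of any other common ancestor — it is the merge base.

b7be953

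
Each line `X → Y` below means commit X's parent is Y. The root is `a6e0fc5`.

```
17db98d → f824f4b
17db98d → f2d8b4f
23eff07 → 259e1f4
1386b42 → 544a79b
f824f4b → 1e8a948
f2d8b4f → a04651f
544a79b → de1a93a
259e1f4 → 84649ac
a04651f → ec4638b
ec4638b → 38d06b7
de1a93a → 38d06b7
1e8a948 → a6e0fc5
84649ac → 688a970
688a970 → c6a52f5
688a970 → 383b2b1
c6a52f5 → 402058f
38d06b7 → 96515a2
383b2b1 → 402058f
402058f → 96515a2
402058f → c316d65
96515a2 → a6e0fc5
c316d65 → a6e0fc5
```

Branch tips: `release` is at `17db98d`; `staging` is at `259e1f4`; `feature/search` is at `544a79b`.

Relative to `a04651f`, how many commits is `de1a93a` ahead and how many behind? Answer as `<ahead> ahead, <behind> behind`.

Reachable from de1a93a: {38d06b7, 96515a2, a6e0fc5, de1a93a}.
Reachable from a04651f: {38d06b7, 96515a2, a04651f, a6e0fc5, ec4638b}.
Only in de1a93a's history (ahead): {de1a93a} — 1.
Only in a04651f's history (behind): {a04651f, ec4638b} — 2.

1 ahead, 2 behind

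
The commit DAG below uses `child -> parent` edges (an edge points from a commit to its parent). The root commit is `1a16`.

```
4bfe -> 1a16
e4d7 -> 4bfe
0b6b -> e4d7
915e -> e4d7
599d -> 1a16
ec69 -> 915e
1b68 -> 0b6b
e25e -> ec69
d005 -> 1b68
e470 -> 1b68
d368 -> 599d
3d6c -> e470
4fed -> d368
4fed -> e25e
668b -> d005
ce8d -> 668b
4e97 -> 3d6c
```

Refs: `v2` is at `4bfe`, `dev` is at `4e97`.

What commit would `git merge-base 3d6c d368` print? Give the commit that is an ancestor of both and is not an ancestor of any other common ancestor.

Ancestors of 3d6c: {0b6b, 1a16, 1b68, 3d6c, 4bfe, e470, e4d7}.
Ancestors of d368: {1a16, 599d, d368}.
Common ancestors: {1a16}.
The only common ancestor is 1a16, so it is the merge base.

1a16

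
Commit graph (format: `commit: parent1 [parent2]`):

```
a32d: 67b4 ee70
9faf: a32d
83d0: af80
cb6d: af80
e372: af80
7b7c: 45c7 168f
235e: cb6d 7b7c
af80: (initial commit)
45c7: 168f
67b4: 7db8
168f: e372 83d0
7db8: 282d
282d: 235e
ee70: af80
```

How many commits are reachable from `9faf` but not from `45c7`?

9

Reachable from 9faf: {168f, 235e, 282d, 45c7, 67b4, 7b7c, 7db8, 83d0, 9faf, a32d, af80, cb6d, e372, ee70}.
Reachable from 45c7: {168f, 45c7, 83d0, af80, e372}.
In 9faf's history but not 45c7's: {235e, 282d, 67b4, 7b7c, 7db8, 9faf, a32d, cb6d, ee70} — 9 commits.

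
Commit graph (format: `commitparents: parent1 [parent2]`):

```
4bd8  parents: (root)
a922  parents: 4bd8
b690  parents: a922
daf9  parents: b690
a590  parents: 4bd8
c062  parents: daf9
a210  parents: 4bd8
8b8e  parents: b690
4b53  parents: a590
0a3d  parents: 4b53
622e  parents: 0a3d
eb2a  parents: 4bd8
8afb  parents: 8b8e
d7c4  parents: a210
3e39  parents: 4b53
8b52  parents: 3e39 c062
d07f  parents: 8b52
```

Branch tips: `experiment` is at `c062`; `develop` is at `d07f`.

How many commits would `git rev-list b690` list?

3

Walking parent pointers from b690: reachable set = {4bd8, a922, b690}.
That is 3 commits.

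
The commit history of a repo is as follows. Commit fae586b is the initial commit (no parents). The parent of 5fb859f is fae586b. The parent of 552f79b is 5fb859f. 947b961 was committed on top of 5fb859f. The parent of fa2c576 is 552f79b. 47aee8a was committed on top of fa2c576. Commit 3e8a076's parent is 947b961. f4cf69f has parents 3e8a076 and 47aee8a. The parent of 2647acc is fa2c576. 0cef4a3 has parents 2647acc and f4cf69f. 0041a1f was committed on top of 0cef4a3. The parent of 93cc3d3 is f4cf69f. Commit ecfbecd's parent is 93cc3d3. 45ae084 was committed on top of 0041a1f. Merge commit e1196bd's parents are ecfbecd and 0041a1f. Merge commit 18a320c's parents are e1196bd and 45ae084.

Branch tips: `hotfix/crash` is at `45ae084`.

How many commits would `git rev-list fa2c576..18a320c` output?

12

Reachable from 18a320c: {0041a1f, 0cef4a3, 18a320c, 2647acc, 3e8a076, 45ae084, 47aee8a, 552f79b, 5fb859f, 93cc3d3, 947b961, e1196bd, ecfbecd, f4cf69f, fa2c576, fae586b}.
Reachable from fa2c576: {552f79b, 5fb859f, fa2c576, fae586b}.
In 18a320c's history but not fa2c576's: {0041a1f, 0cef4a3, 18a320c, 2647acc, 3e8a076, 45ae084, 47aee8a, 93cc3d3, 947b961, e1196bd, ecfbecd, f4cf69f} — 12 commits.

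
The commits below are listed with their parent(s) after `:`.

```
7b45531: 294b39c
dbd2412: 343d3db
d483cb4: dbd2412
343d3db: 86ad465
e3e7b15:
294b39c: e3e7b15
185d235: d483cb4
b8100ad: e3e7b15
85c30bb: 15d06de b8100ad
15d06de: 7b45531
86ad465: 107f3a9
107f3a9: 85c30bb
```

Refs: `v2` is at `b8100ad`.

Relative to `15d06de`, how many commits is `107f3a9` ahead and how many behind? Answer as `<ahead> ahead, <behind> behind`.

Reachable from 107f3a9: {107f3a9, 15d06de, 294b39c, 7b45531, 85c30bb, b8100ad, e3e7b15}.
Reachable from 15d06de: {15d06de, 294b39c, 7b45531, e3e7b15}.
Only in 107f3a9's history (ahead): {107f3a9, 85c30bb, b8100ad} — 3.
Only in 15d06de's history (behind): {} — 0.

3 ahead, 0 behind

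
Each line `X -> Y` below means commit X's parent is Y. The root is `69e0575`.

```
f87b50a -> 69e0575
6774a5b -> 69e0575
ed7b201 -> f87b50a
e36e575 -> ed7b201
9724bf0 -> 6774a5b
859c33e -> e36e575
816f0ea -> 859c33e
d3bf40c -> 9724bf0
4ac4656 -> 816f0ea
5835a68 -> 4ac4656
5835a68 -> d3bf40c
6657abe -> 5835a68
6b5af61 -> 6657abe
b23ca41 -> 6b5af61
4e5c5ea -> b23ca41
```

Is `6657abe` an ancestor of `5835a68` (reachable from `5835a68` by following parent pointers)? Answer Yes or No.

Ancestors of 5835a68: {4ac4656, 5835a68, 6774a5b, 69e0575, 816f0ea, 859c33e, 9724bf0, d3bf40c, e36e575, ed7b201, f87b50a}.
6657abe is not in that set, so it is not an ancestor of 5835a68.

No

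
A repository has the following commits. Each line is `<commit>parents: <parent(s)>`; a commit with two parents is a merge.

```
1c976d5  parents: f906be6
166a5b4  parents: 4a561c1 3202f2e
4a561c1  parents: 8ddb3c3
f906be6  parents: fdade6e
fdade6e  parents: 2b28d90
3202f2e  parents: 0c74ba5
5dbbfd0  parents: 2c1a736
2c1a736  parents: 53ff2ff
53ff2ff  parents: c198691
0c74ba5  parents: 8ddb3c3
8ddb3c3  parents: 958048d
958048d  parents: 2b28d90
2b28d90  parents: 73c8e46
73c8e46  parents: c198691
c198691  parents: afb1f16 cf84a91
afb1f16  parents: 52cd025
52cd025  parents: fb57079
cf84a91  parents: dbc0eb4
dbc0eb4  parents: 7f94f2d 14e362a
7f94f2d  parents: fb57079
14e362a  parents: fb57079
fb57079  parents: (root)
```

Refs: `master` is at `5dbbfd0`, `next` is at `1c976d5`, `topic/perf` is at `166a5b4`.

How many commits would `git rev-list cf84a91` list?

5

Walking parent pointers from cf84a91: reachable set = {14e362a, 7f94f2d, cf84a91, dbc0eb4, fb57079}.
That is 5 commits.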